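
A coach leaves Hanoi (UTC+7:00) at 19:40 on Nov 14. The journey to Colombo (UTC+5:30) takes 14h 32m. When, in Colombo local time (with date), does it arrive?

Convert departure to UTC: 19:40 − 7:00 = 12:40 UTC on Nov 14.
Add 14 hours and 32 minutes travel time → 03:12 UTC (Nov 15).
Colombo is UTC+5:30, so local arrival = 03:12 + 5:30 = 08:42 on Nov 15.

08:42 on November 15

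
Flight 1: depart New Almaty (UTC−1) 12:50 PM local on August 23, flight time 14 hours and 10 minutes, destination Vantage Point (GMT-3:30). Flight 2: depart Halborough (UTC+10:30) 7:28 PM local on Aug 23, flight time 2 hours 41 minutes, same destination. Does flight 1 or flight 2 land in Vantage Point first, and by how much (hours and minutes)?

the second, by 16 hours 21 minutes

Flight 1 in UTC: 12:50 PM + 1:00 = 1:50 PM on Aug 23.
+14 hours 10 minutes → arrive 4:00 AM UTC on Aug 24.
Flight 2 in UTC: 7:28 PM − 10:30 = 8:58 AM on Aug 23.
+2 hours 41 minutes → arrive 11:39 AM UTC on Aug 23.
Flight 2 lands earlier by 16 hours 21 minutes.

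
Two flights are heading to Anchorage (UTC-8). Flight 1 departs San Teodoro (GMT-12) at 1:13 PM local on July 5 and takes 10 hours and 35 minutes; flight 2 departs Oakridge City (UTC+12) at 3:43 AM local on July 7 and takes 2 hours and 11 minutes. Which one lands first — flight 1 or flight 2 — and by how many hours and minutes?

the first, by 6 hours 6 minutes

Flight 1 in UTC: 1:13 PM + 12:00 = 1:13 AM on Jul 6.
+10 hours 35 minutes → arrive 11:48 AM UTC on Jul 6.
Flight 2 in UTC: 3:43 AM − 12:00 = 3:43 PM on Jul 6.
+2 hours 11 minutes → arrive 5:54 PM UTC on Jul 6.
Flight 1 lands earlier by 6 hours 6 minutes.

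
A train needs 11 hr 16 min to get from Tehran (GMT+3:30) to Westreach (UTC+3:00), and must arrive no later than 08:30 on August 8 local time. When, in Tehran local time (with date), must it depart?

Target arrival in UTC: 08:30 − 3:00 = 05:30 on Aug 8.
Subtract 11 hours 16 minutes → departure 18:14 UTC on Aug 7.
Tehran is UTC+3:30: 18:14 + 3:30 = 21:44 on Aug 7.

21:44 on Aug 7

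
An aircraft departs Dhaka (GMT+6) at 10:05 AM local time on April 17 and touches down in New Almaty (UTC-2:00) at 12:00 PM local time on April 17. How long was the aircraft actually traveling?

New Almaty is 8:00 behind Dhaka.
Clock-face elapsed time (ignoring zones) is 1 hour 55 minutes.
Actual elapsed = 1 hour 55 minutes + 8:00 = 9 hours 55 minutes.

9 hours 55 minutes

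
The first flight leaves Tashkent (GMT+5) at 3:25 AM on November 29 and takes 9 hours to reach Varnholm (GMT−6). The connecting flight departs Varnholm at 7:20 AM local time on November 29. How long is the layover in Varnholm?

5 hours 55 minutes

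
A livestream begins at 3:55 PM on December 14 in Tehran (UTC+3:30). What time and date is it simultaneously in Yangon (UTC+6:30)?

Yangon is 3:00 ahead of Tehran.
Shift by the zone difference: 3:55 PM + 3:00 = 6:55 PM on Dec 14 in Yangon.

6:55 PM on Dec 14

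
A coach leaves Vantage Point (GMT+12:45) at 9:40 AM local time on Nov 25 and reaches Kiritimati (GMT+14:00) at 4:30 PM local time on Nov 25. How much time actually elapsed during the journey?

5 hours 35 minutes

Kiritimati is 1:15 ahead of Vantage Point.
Clock-face elapsed time (ignoring zones) is 6 hours 50 minutes.
Actual elapsed = 6 hours 50 minutes − 1:15 = 5 hours 35 minutes.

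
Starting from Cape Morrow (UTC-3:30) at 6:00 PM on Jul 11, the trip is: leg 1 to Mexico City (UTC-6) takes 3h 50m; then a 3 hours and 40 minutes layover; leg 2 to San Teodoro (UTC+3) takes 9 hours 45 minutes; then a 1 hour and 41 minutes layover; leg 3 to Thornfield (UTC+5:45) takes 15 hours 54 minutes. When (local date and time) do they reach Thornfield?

2:05 PM on July 13

Convert departure to UTC: 6:00 PM + 3:30 = 9:30 PM UTC on Jul 11.
Add 3 hours and 50 minutes leg 1 → 1:20 AM UTC (Jul 12).
Add 3 hours and 40 minutes layover in Mexico City → 5:00 AM UTC.
Add 9 hours 45 minutes leg 2 → 2:45 PM UTC.
Add 1 hour 41 minutes layover in San Teodoro → 4:26 PM UTC.
Add 15 hours and 54 minutes leg 3 → 8:20 AM UTC (Jul 13).
Thornfield is UTC+5:45, so local arrival = 8:20 AM + 5:45 = 2:05 PM on Jul 13.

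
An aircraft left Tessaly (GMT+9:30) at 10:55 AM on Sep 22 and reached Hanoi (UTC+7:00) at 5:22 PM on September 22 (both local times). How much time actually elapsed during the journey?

8 hours 57 minutes

Departure in UTC: 10:55 AM − 9:30 = 1:25 AM on Sep 22.
Arrival in UTC: 5:22 PM − 7:00 = 10:22 AM on Sep 22.
Elapsed = 10:22 AM − 1:25 AM = 8 hours 57 minutes.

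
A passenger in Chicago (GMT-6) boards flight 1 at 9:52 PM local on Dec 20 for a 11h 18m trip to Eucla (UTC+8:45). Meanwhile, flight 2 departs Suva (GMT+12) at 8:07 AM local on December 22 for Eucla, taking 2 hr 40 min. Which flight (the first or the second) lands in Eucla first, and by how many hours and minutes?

the first, by 7 hours 37 minutes

Flight 1 in UTC: 9:52 PM + 6:00 = 3:52 AM on Dec 21.
+11 hours 18 minutes → arrive 3:10 PM UTC on Dec 21.
Flight 2 in UTC: 8:07 AM − 12:00 = 8:07 PM on Dec 21.
+2 hours and 40 minutes → arrive 10:47 PM UTC on Dec 21.
Flight 1 lands earlier by 7 hours 37 minutes.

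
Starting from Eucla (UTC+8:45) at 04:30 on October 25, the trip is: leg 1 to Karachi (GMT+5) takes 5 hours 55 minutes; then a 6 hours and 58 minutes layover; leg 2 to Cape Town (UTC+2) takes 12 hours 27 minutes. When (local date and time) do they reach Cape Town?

Convert departure to UTC: 04:30 − 8:45 = 19:45 UTC on Oct 24.
Add 5 hours and 55 minutes leg 1 → 01:40 UTC (Oct 25).
Add 6 hours 58 minutes layover in Karachi → 08:38 UTC.
Add 12 hours and 27 minutes leg 2 → 21:05 UTC.
Cape Town is UTC+2:00, so local arrival = 21:05 + 2:00 = 23:05 on Oct 25.

23:05 on Oct 25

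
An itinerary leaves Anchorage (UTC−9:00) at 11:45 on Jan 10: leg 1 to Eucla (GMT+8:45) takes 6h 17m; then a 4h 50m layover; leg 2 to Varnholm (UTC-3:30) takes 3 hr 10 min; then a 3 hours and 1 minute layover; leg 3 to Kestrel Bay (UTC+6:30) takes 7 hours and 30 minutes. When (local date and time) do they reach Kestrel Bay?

04:03 on January 12

Convert departure to UTC: 11:45 + 9:00 = 20:45 UTC on Jan 10.
Add 6 hours and 17 minutes leg 1 → 03:02 UTC (Jan 11).
Add 4 hours 50 minutes layover in Eucla → 07:52 UTC.
Add 3 hours and 10 minutes leg 2 → 11:02 UTC.
Add 3 hours and 1 minute layover in Varnholm → 14:03 UTC.
Add 7 hours and 30 minutes leg 3 → 21:33 UTC.
Kestrel Bay is UTC+6:30, so local arrival = 21:33 + 6:30 = 04:03 on Jan 12.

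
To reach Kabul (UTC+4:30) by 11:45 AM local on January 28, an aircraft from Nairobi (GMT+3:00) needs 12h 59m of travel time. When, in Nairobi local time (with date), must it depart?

Target arrival in UTC: 11:45 AM − 4:30 = 7:15 AM on Jan 28.
Subtract 12 hours 59 minutes → departure 6:16 PM UTC on Jan 27.
Nairobi is UTC+3:00: 6:16 PM + 3:00 = 9:16 PM on Jan 27.

9:16 PM on January 27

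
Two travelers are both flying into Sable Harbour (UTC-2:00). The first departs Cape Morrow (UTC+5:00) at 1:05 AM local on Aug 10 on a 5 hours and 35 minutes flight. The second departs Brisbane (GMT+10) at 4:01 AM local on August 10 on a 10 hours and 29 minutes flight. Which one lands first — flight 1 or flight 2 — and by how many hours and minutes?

the first, by 2 hours 50 minutes

Flight 1 in UTC: 1:05 AM − 5:00 = 8:05 PM on Aug 9.
+5 hours 35 minutes → arrive 1:40 AM UTC on Aug 10.
Flight 2 in UTC: 4:01 AM − 10:00 = 6:01 PM on Aug 9.
+10 hours 29 minutes → arrive 4:30 AM UTC on Aug 10.
Flight 1 lands earlier by 2 hours 50 minutes.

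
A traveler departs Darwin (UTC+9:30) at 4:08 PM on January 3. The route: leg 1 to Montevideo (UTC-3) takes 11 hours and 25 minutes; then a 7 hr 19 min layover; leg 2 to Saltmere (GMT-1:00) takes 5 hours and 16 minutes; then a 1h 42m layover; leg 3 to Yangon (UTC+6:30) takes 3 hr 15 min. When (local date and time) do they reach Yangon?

6:05 PM on January 4

Convert departure to UTC: 4:08 PM − 9:30 = 6:38 AM UTC on Jan 3.
Add 11 hours 25 minutes leg 1 → 6:03 PM UTC.
Add 7 hours 19 minutes layover in Montevideo → 1:22 AM UTC (Jan 4).
Add 5 hours 16 minutes leg 2 → 6:38 AM UTC.
Add 1 hour and 42 minutes layover in Saltmere → 8:20 AM UTC.
Add 3 hours and 15 minutes leg 3 → 11:35 AM UTC.
Yangon is UTC+6:30, so local arrival = 11:35 AM + 6:30 = 6:05 PM on Jan 4.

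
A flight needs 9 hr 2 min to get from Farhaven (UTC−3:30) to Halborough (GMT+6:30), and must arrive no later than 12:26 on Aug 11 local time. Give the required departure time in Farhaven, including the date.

Target arrival in UTC: 12:26 − 6:30 = 05:56 on Aug 11.
Subtract 9 hours 2 minutes → departure 20:54 UTC on Aug 10.
Farhaven is UTC−3:30: 20:54 − 3:30 = 17:24 on Aug 10.

17:24 on Aug 10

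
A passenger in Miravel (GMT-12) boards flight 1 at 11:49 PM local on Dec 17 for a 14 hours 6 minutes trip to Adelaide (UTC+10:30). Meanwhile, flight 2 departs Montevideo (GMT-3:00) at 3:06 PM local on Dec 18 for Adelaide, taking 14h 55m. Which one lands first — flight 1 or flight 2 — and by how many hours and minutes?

the first, by 7 hours 6 minutes

Flight 1 in UTC: 11:49 PM + 12:00 = 11:49 AM on Dec 18.
+14 hours 6 minutes → arrive 1:55 AM UTC on Dec 19.
Flight 2 in UTC: 3:06 PM + 3:00 = 6:06 PM on Dec 18.
+14 hours 55 minutes → arrive 9:01 AM UTC on Dec 19.
Flight 1 lands earlier by 7 hours 6 minutes.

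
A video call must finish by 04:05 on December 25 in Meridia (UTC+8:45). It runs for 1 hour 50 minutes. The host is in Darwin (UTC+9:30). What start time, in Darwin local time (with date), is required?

Target end time in UTC: 04:05 − 8:45 = 19:20 on Dec 24.
Subtract 1 hour 50 minutes → start 17:30 UTC on Dec 24.
Darwin is UTC+9:30: 17:30 + 9:30 = 03:00 on Dec 25.

03:00 on Dec 25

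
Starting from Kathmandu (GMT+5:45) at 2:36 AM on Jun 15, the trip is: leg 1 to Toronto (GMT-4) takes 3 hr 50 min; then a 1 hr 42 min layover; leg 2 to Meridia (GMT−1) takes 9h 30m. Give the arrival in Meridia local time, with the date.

10:53 AM on June 15

Convert departure to UTC: 2:36 AM − 5:45 = 8:51 PM UTC on Jun 14.
Add 3 hours and 50 minutes leg 1 → 12:41 AM UTC (Jun 15).
Add 1 hour and 42 minutes layover in Toronto → 2:23 AM UTC.
Add 9 hours 30 minutes leg 2 → 11:53 AM UTC.
Meridia is UTC−1:00, so local arrival = 11:53 AM − 1:00 = 10:53 AM on Jun 15.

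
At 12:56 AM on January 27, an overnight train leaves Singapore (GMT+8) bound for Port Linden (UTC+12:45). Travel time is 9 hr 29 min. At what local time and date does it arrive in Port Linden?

3:10 PM on January 27

Convert departure to UTC: 12:56 AM − 8:00 = 4:56 PM UTC on Jan 26.
Add 9 hours 29 minutes travel time → 2:25 AM UTC (Jan 27).
Port Linden is UTC+12:45, so local arrival = 2:25 AM + 12:45 = 3:10 PM on Jan 27.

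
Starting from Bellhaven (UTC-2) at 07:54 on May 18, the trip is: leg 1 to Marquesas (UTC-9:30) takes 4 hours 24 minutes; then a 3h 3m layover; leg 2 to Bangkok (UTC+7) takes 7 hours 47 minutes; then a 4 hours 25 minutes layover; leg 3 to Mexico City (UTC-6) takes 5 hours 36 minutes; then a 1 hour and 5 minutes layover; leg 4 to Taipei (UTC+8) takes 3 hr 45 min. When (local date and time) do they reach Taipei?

Convert departure to UTC: 07:54 + 2:00 = 09:54 UTC on May 18.
Add 4 hours and 24 minutes leg 1 → 14:18 UTC.
Add 3 hours and 3 minutes layover in Marquesas → 17:21 UTC.
Add 7 hours and 47 minutes leg 2 → 01:08 UTC (May 19).
Add 4 hours and 25 minutes layover in Bangkok → 05:33 UTC.
Add 5 hours and 36 minutes leg 3 → 11:09 UTC.
Add 1 hour 5 minutes layover in Mexico City → 12:14 UTC.
Add 3 hours 45 minutes leg 4 → 15:59 UTC.
Taipei is UTC+8:00, so local arrival = 15:59 + 8:00 = 23:59 on May 19.

23:59 on May 19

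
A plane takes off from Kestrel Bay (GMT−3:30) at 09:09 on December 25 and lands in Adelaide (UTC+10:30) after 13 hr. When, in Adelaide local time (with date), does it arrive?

12:09 on Dec 26

Adelaide is 14:00 ahead of Kestrel Bay.
After 13 hours it is 22:09 in Kestrel Bay.
Shift by the zone difference: 22:09 + 14:00 = 12:09 on Dec 26 in Adelaide.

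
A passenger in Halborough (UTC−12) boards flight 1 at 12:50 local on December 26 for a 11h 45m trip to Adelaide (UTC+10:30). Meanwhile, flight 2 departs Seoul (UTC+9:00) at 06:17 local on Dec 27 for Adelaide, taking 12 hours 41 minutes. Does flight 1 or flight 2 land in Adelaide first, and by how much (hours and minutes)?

Flight 1 in UTC: 12:50 + 12:00 = 00:50 on Dec 27.
+11 hours 45 minutes → arrive 12:35 UTC on Dec 27.
Flight 2 in UTC: 06:17 − 9:00 = 21:17 on Dec 26.
+12 hours and 41 minutes → arrive 09:58 UTC on Dec 27.
Flight 2 lands earlier by 2 hours 37 minutes.

the second, by 2 hours 37 minutes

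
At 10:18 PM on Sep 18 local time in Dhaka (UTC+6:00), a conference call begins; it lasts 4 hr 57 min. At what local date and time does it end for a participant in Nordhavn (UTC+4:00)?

1:15 AM on September 19

Convert start to UTC: 10:18 PM − 6:00 = 4:18 PM UTC on Sep 18.
Add 4 hours and 57 minutes duration → 9:15 PM UTC.
Nordhavn is UTC+4:00, so local end time = 9:15 PM + 4:00 = 1:15 AM on Sep 19.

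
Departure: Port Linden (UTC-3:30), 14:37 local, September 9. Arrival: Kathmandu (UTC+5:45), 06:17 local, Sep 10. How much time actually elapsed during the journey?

6 hours 25 minutes

Departure in UTC: 14:37 + 3:30 = 18:07 on Sep 9.
Arrival in UTC: 06:17 − 5:45 = 00:32 on Sep 10.
Elapsed = 00:32 − 18:07 (+1 day) = 6 hours 25 minutes.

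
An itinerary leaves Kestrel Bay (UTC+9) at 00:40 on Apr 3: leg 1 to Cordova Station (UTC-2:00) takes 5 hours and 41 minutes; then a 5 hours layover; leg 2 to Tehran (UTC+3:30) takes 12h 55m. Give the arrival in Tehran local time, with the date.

18:46 on April 3

Convert departure to UTC: 00:40 − 9:00 = 15:40 UTC on Apr 2.
Add 5 hours 41 minutes leg 1 → 21:21 UTC.
Add 5 hours layover in Cordova Station → 02:21 UTC (Apr 3).
Add 12 hours 55 minutes leg 2 → 15:16 UTC.
Tehran is UTC+3:30, so local arrival = 15:16 + 3:30 = 18:46 on Apr 3.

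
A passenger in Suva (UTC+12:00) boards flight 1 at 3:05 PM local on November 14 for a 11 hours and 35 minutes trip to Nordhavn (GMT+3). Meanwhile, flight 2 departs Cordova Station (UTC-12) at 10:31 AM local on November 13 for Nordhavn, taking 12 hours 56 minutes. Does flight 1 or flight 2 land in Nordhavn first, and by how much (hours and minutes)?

Flight 1 in UTC: 3:05 PM − 12:00 = 3:05 AM on Nov 14.
+11 hours 35 minutes → arrive 2:40 PM UTC on Nov 14.
Flight 2 in UTC: 10:31 AM + 12:00 = 10:31 PM on Nov 13.
+12 hours 56 minutes → arrive 11:27 AM UTC on Nov 14.
Flight 2 lands earlier by 3 hours 13 minutes.

the second, by 3 hours 13 minutes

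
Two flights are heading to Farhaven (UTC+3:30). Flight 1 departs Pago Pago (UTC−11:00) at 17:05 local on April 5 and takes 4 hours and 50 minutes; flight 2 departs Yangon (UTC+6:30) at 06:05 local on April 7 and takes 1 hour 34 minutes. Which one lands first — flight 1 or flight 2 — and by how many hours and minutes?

Flight 1 in UTC: 17:05 + 11:00 = 04:05 on Apr 6.
+4 hours 50 minutes → arrive 08:55 UTC on Apr 6.
Flight 2 in UTC: 06:05 − 6:30 = 23:35 on Apr 6.
+1 hour 34 minutes → arrive 01:09 UTC on Apr 7.
Flight 1 lands earlier by 16 hours 14 minutes.

the first, by 16 hours 14 minutes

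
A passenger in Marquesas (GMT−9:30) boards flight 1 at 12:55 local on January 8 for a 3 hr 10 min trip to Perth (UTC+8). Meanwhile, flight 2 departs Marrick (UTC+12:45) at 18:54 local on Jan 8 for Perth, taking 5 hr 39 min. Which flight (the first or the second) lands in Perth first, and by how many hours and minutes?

the second, by 13 hours 47 minutes

Flight 1 in UTC: 12:55 + 9:30 = 22:25 on Jan 8.
+3 hours 10 minutes → arrive 01:35 UTC on Jan 9.
Flight 2 in UTC: 18:54 − 12:45 = 06:09 on Jan 8.
+5 hours and 39 minutes → arrive 11:48 UTC on Jan 8.
Flight 2 lands earlier by 13 hours 47 minutes.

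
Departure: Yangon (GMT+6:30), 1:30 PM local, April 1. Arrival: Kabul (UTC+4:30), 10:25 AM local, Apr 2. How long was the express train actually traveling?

22 hours 55 minutes

Departure in UTC: 1:30 PM − 6:30 = 7:00 AM on Apr 1.
Arrival in UTC: 10:25 AM − 4:30 = 5:55 AM on Apr 2.
Elapsed = 5:55 AM − 7:00 AM (+1 day) = 22 hours 55 minutes.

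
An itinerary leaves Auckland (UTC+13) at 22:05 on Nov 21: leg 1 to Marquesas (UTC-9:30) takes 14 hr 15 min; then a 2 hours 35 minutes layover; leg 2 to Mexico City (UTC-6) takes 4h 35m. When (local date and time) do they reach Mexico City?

Convert departure to UTC: 22:05 − 13:00 = 09:05 UTC on Nov 21.
Add 14 hours and 15 minutes leg 1 → 23:20 UTC.
Add 2 hours 35 minutes layover in Marquesas → 01:55 UTC (Nov 22).
Add 4 hours 35 minutes leg 2 → 06:30 UTC.
Mexico City is UTC−6:00, so local arrival = 06:30 − 6:00 = 00:30 on Nov 22.

00:30 on November 22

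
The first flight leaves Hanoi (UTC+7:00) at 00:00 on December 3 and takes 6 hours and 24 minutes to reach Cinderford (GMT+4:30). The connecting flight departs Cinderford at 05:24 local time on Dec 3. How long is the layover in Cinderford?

1 hour 30 minutes

Convert departure to UTC: 00:00 − 7:00 = 17:00 UTC on Dec 2.
Add 6 hours 24 minutes flight time → 23:24 UTC.
Cinderford is UTC+4:30, so local arrival = 23:24 + 4:30 = 03:54 on Dec 3.
Layover = 05:24 − 03:54 = 1 hour 30 minutes.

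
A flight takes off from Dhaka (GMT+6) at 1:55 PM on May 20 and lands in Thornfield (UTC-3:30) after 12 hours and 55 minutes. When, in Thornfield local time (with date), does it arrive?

Convert departure to UTC: 1:55 PM − 6:00 = 7:55 AM UTC on May 20.
Add 12 hours and 55 minutes travel time → 8:50 PM UTC.
Thornfield is UTC−3:30, so local arrival = 8:50 PM − 3:30 = 5:20 PM on May 20.

5:20 PM on May 20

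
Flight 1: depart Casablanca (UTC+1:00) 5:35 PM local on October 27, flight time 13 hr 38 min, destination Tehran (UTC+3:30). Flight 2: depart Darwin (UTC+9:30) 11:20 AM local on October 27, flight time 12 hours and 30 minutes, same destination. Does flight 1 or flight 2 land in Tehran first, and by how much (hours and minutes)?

the second, by 15 hours 53 minutes

Flight 1 in UTC: 5:35 PM − 1:00 = 4:35 PM on Oct 27.
+13 hours 38 minutes → arrive 6:13 AM UTC on Oct 28.
Flight 2 in UTC: 11:20 AM − 9:30 = 1:50 AM on Oct 27.
+12 hours and 30 minutes → arrive 2:20 PM UTC on Oct 27.
Flight 2 lands earlier by 15 hours 53 minutes.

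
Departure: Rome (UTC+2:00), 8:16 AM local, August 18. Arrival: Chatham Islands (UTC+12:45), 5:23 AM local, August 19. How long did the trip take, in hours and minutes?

Chatham Islands is 10:45 ahead of Rome.
Clock-face elapsed time (ignoring zones) is 21 hours 7 minutes.
Actual elapsed = 21 hours 7 minutes − 10:45 = 10 hours 22 minutes.

10 hours 22 minutes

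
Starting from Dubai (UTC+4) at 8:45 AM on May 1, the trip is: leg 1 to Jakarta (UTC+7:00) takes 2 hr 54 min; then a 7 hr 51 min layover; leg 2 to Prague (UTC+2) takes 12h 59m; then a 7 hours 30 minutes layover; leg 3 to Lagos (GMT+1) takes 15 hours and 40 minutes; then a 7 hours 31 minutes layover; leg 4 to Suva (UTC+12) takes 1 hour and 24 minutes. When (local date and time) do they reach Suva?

12:34 AM on May 4

Convert departure to UTC: 8:45 AM − 4:00 = 4:45 AM UTC on May 1.
Add 2 hours and 54 minutes leg 1 → 7:39 AM UTC.
Add 7 hours 51 minutes layover in Jakarta → 3:30 PM UTC.
Add 12 hours and 59 minutes leg 2 → 4:29 AM UTC (May 2).
Add 7 hours and 30 minutes layover in Prague → 11:59 AM UTC.
Add 15 hours 40 minutes leg 3 → 3:39 AM UTC (May 3).
Add 7 hours and 31 minutes layover in Lagos → 11:10 AM UTC.
Add 1 hour 24 minutes leg 4 → 12:34 PM UTC.
Suva is UTC+12:00, so local arrival = 12:34 PM + 12:00 = 12:34 AM on May 4.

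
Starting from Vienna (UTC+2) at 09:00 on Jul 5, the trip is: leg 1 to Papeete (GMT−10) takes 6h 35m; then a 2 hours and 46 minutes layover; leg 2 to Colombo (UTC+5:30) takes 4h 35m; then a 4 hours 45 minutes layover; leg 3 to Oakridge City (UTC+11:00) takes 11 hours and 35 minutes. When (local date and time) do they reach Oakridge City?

Convert departure to UTC: 09:00 − 2:00 = 07:00 UTC on Jul 5.
Add 6 hours and 35 minutes leg 1 → 13:35 UTC.
Add 2 hours 46 minutes layover in Papeete → 16:21 UTC.
Add 4 hours 35 minutes leg 2 → 20:56 UTC.
Add 4 hours 45 minutes layover in Colombo → 01:41 UTC (Jul 6).
Add 11 hours 35 minutes leg 3 → 13:16 UTC.
Oakridge City is UTC+11:00, so local arrival = 13:16 + 11:00 = 00:16 on Jul 7.

00:16 on July 7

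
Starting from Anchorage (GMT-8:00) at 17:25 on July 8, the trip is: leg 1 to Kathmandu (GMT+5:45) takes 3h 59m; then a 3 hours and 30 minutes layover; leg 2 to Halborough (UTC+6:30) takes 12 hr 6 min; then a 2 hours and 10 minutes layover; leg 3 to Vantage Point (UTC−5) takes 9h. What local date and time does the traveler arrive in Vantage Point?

Convert departure to UTC: 17:25 + 8:00 = 01:25 UTC on Jul 9.
Add 3 hours and 59 minutes leg 1 → 05:24 UTC.
Add 3 hours and 30 minutes layover in Kathmandu → 08:54 UTC.
Add 12 hours and 6 minutes leg 2 → 21:00 UTC.
Add 2 hours 10 minutes layover in Halborough → 23:10 UTC.
Add 9 hours leg 3 → 08:10 UTC (Jul 10).
Vantage Point is UTC−5:00, so local arrival = 08:10 − 5:00 = 03:10 on Jul 10.

03:10 on July 10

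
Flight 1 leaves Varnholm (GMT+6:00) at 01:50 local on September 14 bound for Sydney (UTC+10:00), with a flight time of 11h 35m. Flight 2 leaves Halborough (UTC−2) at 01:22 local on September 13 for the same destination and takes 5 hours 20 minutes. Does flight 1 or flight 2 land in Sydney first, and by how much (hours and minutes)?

Flight 1 in UTC: 01:50 − 6:00 = 19:50 on Sep 13.
+11 hours and 35 minutes → arrive 07:25 UTC on Sep 14.
Flight 2 in UTC: 01:22 + 2:00 = 03:22 on Sep 13.
+5 hours and 20 minutes → arrive 08:42 UTC on Sep 13.
Flight 2 lands earlier by 22 hours 43 minutes.

the second, by 22 hours 43 minutes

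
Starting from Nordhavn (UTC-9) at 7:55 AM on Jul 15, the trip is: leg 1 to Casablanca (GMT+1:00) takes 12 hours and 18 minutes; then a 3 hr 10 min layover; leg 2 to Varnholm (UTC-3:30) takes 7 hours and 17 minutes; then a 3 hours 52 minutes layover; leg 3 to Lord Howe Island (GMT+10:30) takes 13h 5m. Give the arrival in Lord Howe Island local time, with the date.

7:07 PM on July 17

Convert departure to UTC: 7:55 AM + 9:00 = 4:55 PM UTC on Jul 15.
Add 12 hours and 18 minutes leg 1 → 5:13 AM UTC (Jul 16).
Add 3 hours and 10 minutes layover in Casablanca → 8:23 AM UTC.
Add 7 hours 17 minutes leg 2 → 3:40 PM UTC.
Add 3 hours 52 minutes layover in Varnholm → 7:32 PM UTC.
Add 13 hours 5 minutes leg 3 → 8:37 AM UTC (Jul 17).
Lord Howe Island is UTC+10:30, so local arrival = 8:37 AM + 10:30 = 7:07 PM on Jul 17.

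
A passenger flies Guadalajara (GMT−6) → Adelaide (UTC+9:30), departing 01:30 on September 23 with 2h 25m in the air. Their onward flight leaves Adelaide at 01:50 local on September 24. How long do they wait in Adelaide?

6 hours 25 minutes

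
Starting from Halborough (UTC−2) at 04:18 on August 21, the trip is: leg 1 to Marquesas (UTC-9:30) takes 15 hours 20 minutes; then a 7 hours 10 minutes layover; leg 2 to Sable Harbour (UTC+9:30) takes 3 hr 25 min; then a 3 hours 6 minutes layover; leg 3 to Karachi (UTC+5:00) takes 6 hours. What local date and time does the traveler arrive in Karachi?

22:19 on August 22

Convert departure to UTC: 04:18 + 2:00 = 06:18 UTC on Aug 21.
Add 15 hours and 20 minutes leg 1 → 21:38 UTC.
Add 7 hours and 10 minutes layover in Marquesas → 04:48 UTC (Aug 22).
Add 3 hours 25 minutes leg 2 → 08:13 UTC.
Add 3 hours 6 minutes layover in Sable Harbour → 11:19 UTC.
Add 6 hours leg 3 → 17:19 UTC.
Karachi is UTC+5:00, so local arrival = 17:19 + 5:00 = 22:19 on Aug 22.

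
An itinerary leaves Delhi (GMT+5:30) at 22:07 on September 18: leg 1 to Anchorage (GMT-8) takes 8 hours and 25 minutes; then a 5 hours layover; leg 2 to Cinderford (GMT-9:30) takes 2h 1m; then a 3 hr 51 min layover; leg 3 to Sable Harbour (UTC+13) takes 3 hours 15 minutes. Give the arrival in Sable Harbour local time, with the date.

Convert departure to UTC: 22:07 − 5:30 = 16:37 UTC on Sep 18.
Add 8 hours 25 minutes leg 1 → 01:02 UTC (Sep 19).
Add 5 hours layover in Anchorage → 06:02 UTC.
Add 2 hours and 1 minute leg 2 → 08:03 UTC.
Add 3 hours and 51 minutes layover in Cinderford → 11:54 UTC.
Add 3 hours 15 minutes leg 3 → 15:09 UTC.
Sable Harbour is UTC+13:00, so local arrival = 15:09 + 13:00 = 04:09 on Sep 20.

04:09 on September 20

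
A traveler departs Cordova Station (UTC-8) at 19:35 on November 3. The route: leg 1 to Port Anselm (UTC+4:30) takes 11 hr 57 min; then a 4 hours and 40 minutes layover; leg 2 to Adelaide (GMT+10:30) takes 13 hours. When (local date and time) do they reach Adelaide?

19:42 on Nov 5

Convert departure to UTC: 19:35 + 8:00 = 03:35 UTC on Nov 4.
Add 11 hours and 57 minutes leg 1 → 15:32 UTC.
Add 4 hours 40 minutes layover in Port Anselm → 20:12 UTC.
Add 13 hours leg 2 → 09:12 UTC (Nov 5).
Adelaide is UTC+10:30, so local arrival = 09:12 + 10:30 = 19:42 on Nov 5.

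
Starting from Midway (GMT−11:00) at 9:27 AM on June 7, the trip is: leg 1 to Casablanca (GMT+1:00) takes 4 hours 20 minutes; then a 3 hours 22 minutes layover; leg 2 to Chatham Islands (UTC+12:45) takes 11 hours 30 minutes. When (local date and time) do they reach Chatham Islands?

4:24 AM on Jun 9

Convert departure to UTC: 9:27 AM + 11:00 = 8:27 PM UTC on Jun 7.
Add 4 hours 20 minutes leg 1 → 12:47 AM UTC (Jun 8).
Add 3 hours 22 minutes layover in Casablanca → 4:09 AM UTC.
Add 11 hours and 30 minutes leg 2 → 3:39 PM UTC.
Chatham Islands is UTC+12:45, so local arrival = 3:39 PM + 12:45 = 4:24 AM on Jun 9.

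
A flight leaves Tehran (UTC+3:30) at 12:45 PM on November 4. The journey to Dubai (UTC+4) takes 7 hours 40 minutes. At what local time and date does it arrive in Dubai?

8:55 PM on November 4

Convert departure to UTC: 12:45 PM − 3:30 = 9:15 AM UTC on Nov 4.
Add 7 hours and 40 minutes travel time → 4:55 PM UTC.
Dubai is UTC+4:00, so local arrival = 4:55 PM + 4:00 = 8:55 PM on Nov 4.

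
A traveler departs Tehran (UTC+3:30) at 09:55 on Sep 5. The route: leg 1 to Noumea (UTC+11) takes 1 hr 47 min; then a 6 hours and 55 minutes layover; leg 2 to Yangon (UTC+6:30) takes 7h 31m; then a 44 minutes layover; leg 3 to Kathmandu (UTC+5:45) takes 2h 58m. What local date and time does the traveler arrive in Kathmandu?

08:05 on Sep 6

Convert departure to UTC: 09:55 − 3:30 = 06:25 UTC on Sep 5.
Add 1 hour 47 minutes leg 1 → 08:12 UTC.
Add 6 hours 55 minutes layover in Noumea → 15:07 UTC.
Add 7 hours 31 minutes leg 2 → 22:38 UTC.
Add 44 minutes layover in Yangon → 23:22 UTC.
Add 2 hours 58 minutes leg 3 → 02:20 UTC (Sep 6).
Kathmandu is UTC+5:45, so local arrival = 02:20 + 5:45 = 08:05 on Sep 6.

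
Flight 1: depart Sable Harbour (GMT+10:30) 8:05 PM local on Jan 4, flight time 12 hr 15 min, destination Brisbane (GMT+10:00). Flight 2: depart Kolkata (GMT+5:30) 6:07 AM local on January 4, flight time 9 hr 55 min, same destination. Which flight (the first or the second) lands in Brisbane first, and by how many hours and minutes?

Flight 1 in UTC: 8:05 PM − 10:30 = 9:35 AM on Jan 4.
+12 hours and 15 minutes → arrive 9:50 PM UTC on Jan 4.
Flight 2 in UTC: 6:07 AM − 5:30 = 12:37 AM on Jan 4.
+9 hours and 55 minutes → arrive 10:32 AM UTC on Jan 4.
Flight 2 lands earlier by 11 hours 18 minutes.

the second, by 11 hours 18 minutes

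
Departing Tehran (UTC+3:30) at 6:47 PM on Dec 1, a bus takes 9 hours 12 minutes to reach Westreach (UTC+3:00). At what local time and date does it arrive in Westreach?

Convert departure to UTC: 6:47 PM − 3:30 = 3:17 PM UTC on Dec 1.
Add 9 hours and 12 minutes travel time → 12:29 AM UTC (Dec 2).
Westreach is UTC+3:00, so local arrival = 12:29 AM + 3:00 = 3:29 AM on Dec 2.

3:29 AM on Dec 2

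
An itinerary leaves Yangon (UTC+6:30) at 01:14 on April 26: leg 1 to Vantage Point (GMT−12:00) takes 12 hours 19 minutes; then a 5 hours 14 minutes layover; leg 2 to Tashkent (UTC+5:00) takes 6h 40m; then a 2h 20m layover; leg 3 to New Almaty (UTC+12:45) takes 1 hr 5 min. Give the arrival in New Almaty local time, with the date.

Convert departure to UTC: 01:14 − 6:30 = 18:44 UTC on Apr 25.
Add 12 hours 19 minutes leg 1 → 07:03 UTC (Apr 26).
Add 5 hours 14 minutes layover in Vantage Point → 12:17 UTC.
Add 6 hours 40 minutes leg 2 → 18:57 UTC.
Add 2 hours 20 minutes layover in Tashkent → 21:17 UTC.
Add 1 hour 5 minutes leg 3 → 22:22 UTC.
New Almaty is UTC+12:45, so local arrival = 22:22 + 12:45 = 11:07 on Apr 27.

11:07 on April 27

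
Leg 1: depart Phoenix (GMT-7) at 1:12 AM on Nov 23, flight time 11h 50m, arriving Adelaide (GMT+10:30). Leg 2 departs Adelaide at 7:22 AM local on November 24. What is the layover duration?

Convert departure to UTC: 1:12 AM + 7:00 = 8:12 AM UTC on Nov 23.
Add 11 hours and 50 minutes flight time → 8:02 PM UTC.
Adelaide is UTC+10:30, so local arrival = 8:02 PM + 10:30 = 6:32 AM on Nov 24.
Layover = 7:22 AM − 6:32 AM = 50 minutes.

50 minutes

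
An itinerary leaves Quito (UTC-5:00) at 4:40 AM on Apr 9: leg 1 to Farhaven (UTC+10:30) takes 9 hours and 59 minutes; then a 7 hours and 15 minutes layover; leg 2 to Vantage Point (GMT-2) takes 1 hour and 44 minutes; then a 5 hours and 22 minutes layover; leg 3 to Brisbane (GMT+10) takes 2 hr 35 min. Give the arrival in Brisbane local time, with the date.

Convert departure to UTC: 4:40 AM + 5:00 = 9:40 AM UTC on Apr 9.
Add 9 hours 59 minutes leg 1 → 7:39 PM UTC.
Add 7 hours 15 minutes layover in Farhaven → 2:54 AM UTC (Apr 10).
Add 1 hour and 44 minutes leg 2 → 4:38 AM UTC.
Add 5 hours and 22 minutes layover in Vantage Point → 10:00 AM UTC.
Add 2 hours and 35 minutes leg 3 → 12:35 PM UTC.
Brisbane is UTC+10:00, so local arrival = 12:35 PM + 10:00 = 10:35 PM on Apr 10.

10:35 PM on April 10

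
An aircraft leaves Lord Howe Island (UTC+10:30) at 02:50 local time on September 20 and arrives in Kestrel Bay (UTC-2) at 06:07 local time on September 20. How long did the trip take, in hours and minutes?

Departure in UTC: 02:50 − 10:30 = 16:20 on Sep 19.
Arrival in UTC: 06:07 + 2:00 = 08:07 on Sep 20.
Elapsed = 08:07 − 16:20 (+1 day) = 15 hours 47 minutes.

15 hours 47 minutes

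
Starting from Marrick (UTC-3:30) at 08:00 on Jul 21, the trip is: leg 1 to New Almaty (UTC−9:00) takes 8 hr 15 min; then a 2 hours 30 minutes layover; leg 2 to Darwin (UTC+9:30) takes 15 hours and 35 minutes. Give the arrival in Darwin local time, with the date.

23:20 on July 22

Convert departure to UTC: 08:00 + 3:30 = 11:30 UTC on Jul 21.
Add 8 hours 15 minutes leg 1 → 19:45 UTC.
Add 2 hours 30 minutes layover in New Almaty → 22:15 UTC.
Add 15 hours and 35 minutes leg 2 → 13:50 UTC (Jul 22).
Darwin is UTC+9:30, so local arrival = 13:50 + 9:30 = 23:20 on Jul 22.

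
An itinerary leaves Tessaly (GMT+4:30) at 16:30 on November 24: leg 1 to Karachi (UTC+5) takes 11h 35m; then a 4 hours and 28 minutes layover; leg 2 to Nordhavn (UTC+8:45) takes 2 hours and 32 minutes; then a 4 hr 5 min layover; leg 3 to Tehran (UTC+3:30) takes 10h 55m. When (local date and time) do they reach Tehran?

Convert departure to UTC: 16:30 − 4:30 = 12:00 UTC on Nov 24.
Add 11 hours 35 minutes leg 1 → 23:35 UTC.
Add 4 hours and 28 minutes layover in Karachi → 04:03 UTC (Nov 25).
Add 2 hours and 32 minutes leg 2 → 06:35 UTC.
Add 4 hours 5 minutes layover in Nordhavn → 10:40 UTC.
Add 10 hours and 55 minutes leg 3 → 21:35 UTC.
Tehran is UTC+3:30, so local arrival = 21:35 + 3:30 = 01:05 on Nov 26.

01:05 on November 26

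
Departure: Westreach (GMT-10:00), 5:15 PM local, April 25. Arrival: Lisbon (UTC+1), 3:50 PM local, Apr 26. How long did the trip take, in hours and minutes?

Departure in UTC: 5:15 PM + 10:00 = 3:15 AM on Apr 26.
Arrival in UTC: 3:50 PM − 1:00 = 2:50 PM on Apr 26.
Elapsed = 2:50 PM − 3:15 AM = 11 hours 35 minutes.

11 hours 35 minutes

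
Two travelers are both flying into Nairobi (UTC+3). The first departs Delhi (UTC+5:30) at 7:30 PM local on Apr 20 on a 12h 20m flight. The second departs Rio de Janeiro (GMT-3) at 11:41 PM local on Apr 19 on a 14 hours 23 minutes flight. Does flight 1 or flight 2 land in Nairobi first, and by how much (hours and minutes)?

Flight 1 in UTC: 7:30 PM − 5:30 = 2:00 PM on Apr 20.
+12 hours 20 minutes → arrive 2:20 AM UTC on Apr 21.
Flight 2 in UTC: 11:41 PM + 3:00 = 2:41 AM on Apr 20.
+14 hours and 23 minutes → arrive 5:04 PM UTC on Apr 20.
Flight 2 lands earlier by 9 hours 16 minutes.

the second, by 9 hours 16 minutes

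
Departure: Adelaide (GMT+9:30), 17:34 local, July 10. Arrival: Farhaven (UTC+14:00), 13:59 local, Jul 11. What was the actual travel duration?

15 hours 55 minutes

Farhaven is 4:30 ahead of Adelaide.
Clock-face elapsed time (ignoring zones) is 20 hours 25 minutes.
Actual elapsed = 20 hours 25 minutes − 4:30 = 15 hours 55 minutes.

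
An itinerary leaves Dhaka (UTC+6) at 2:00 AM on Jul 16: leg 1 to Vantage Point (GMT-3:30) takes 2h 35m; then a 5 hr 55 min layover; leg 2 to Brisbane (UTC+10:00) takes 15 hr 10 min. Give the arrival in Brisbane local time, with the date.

5:40 AM on Jul 17

Convert departure to UTC: 2:00 AM − 6:00 = 8:00 PM UTC on Jul 15.
Add 2 hours and 35 minutes leg 1 → 10:35 PM UTC.
Add 5 hours and 55 minutes layover in Vantage Point → 4:30 AM UTC (Jul 16).
Add 15 hours 10 minutes leg 2 → 7:40 PM UTC.
Brisbane is UTC+10:00, so local arrival = 7:40 PM + 10:00 = 5:40 AM on Jul 17.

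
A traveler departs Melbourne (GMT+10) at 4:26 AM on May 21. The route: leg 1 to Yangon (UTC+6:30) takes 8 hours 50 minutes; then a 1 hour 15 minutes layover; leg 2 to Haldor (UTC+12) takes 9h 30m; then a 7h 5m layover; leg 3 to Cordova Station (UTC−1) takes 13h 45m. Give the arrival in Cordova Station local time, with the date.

9:51 AM on May 22

Convert departure to UTC: 4:26 AM − 10:00 = 6:26 PM UTC on May 20.
Add 8 hours 50 minutes leg 1 → 3:16 AM UTC (May 21).
Add 1 hour 15 minutes layover in Yangon → 4:31 AM UTC.
Add 9 hours and 30 minutes leg 2 → 2:01 PM UTC.
Add 7 hours 5 minutes layover in Haldor → 9:06 PM UTC.
Add 13 hours 45 minutes leg 3 → 10:51 AM UTC (May 22).
Cordova Station is UTC−1:00, so local arrival = 10:51 AM − 1:00 = 9:51 AM on May 22.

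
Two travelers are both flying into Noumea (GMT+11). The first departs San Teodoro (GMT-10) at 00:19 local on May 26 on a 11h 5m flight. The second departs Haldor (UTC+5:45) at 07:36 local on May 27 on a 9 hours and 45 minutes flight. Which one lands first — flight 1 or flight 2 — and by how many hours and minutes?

the first, by 14 hours 12 minutes

Flight 1 in UTC: 00:19 + 10:00 = 10:19 on May 26.
+11 hours 5 minutes → arrive 21:24 UTC on May 26.
Flight 2 in UTC: 07:36 − 5:45 = 01:51 on May 27.
+9 hours 45 minutes → arrive 11:36 UTC on May 27.
Flight 1 lands earlier by 14 hours 12 minutes.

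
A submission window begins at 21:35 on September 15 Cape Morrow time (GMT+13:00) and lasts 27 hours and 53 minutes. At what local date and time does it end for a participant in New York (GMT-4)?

Convert start to UTC: 21:35 − 13:00 = 08:35 UTC on Sep 15.
Add 27 hours 53 minutes duration → 12:28 UTC (Sep 16).
New York is UTC−4:00, so local end time = 12:28 − 4:00 = 08:28 on Sep 16.

08:28 on September 16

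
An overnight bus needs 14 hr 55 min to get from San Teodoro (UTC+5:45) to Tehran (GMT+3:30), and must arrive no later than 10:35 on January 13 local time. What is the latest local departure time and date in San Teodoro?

21:55 on January 12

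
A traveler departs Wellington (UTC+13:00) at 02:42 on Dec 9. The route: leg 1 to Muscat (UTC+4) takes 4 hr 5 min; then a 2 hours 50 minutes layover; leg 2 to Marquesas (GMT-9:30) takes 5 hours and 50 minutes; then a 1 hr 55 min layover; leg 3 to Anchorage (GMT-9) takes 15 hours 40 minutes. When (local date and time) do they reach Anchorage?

Convert departure to UTC: 02:42 − 13:00 = 13:42 UTC on Dec 8.
Add 4 hours 5 minutes leg 1 → 17:47 UTC.
Add 2 hours 50 minutes layover in Muscat → 20:37 UTC.
Add 5 hours 50 minutes leg 2 → 02:27 UTC (Dec 9).
Add 1 hour 55 minutes layover in Marquesas → 04:22 UTC.
Add 15 hours 40 minutes leg 3 → 20:02 UTC.
Anchorage is UTC−9:00, so local arrival = 20:02 − 9:00 = 11:02 on Dec 9.

11:02 on Dec 9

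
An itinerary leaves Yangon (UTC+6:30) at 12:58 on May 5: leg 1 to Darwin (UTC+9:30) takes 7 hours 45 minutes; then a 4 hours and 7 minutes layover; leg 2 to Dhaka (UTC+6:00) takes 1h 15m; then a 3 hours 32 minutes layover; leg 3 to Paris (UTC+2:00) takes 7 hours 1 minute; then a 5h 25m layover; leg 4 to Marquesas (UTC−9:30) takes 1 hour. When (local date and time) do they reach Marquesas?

Convert departure to UTC: 12:58 − 6:30 = 06:28 UTC on May 5.
Add 7 hours 45 minutes leg 1 → 14:13 UTC.
Add 4 hours and 7 minutes layover in Darwin → 18:20 UTC.
Add 1 hour 15 minutes leg 2 → 19:35 UTC.
Add 3 hours 32 minutes layover in Dhaka → 23:07 UTC.
Add 7 hours 1 minute leg 3 → 06:08 UTC (May 6).
Add 5 hours 25 minutes layover in Paris → 11:33 UTC.
Add 1 hour leg 4 → 12:33 UTC.
Marquesas is UTC−9:30, so local arrival = 12:33 − 9:30 = 03:03 on May 6.

03:03 on May 6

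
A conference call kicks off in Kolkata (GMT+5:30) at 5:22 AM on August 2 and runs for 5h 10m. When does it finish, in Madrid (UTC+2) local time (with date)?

Madrid is 3:30 behind Kolkata.
After 5 hours and 10 minutes it is 10:32 AM in Kolkata.
Shift by the zone difference: 10:32 AM − 3:30 = 7:02 AM on Aug 2 in Madrid.

7:02 AM on August 2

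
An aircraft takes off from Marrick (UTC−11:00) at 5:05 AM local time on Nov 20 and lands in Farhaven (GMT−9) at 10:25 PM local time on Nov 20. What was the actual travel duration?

15 hours 20 minutes

Farhaven is 2:00 ahead of Marrick.
Clock-face elapsed time (ignoring zones) is 17 hours 20 minutes.
Actual elapsed = 17 hours 20 minutes − 2:00 = 15 hours 20 minutes.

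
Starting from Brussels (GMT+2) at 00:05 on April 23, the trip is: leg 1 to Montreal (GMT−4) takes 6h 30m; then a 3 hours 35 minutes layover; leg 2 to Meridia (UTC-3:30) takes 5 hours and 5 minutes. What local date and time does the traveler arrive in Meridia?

09:45 on Apr 23

Convert departure to UTC: 00:05 − 2:00 = 22:05 UTC on Apr 22.
Add 6 hours 30 minutes leg 1 → 04:35 UTC (Apr 23).
Add 3 hours 35 minutes layover in Montreal → 08:10 UTC.
Add 5 hours and 5 minutes leg 2 → 13:15 UTC.
Meridia is UTC−3:30, so local arrival = 13:15 − 3:30 = 09:45 on Apr 23.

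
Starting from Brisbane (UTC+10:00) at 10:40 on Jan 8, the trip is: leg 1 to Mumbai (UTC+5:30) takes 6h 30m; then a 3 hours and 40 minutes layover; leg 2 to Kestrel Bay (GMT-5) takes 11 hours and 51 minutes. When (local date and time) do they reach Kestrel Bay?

17:41 on January 8

Convert departure to UTC: 10:40 − 10:00 = 00:40 UTC on Jan 8.
Add 6 hours and 30 minutes leg 1 → 07:10 UTC.
Add 3 hours 40 minutes layover in Mumbai → 10:50 UTC.
Add 11 hours and 51 minutes leg 2 → 22:41 UTC.
Kestrel Bay is UTC−5:00, so local arrival = 22:41 − 5:00 = 17:41 on Jan 8.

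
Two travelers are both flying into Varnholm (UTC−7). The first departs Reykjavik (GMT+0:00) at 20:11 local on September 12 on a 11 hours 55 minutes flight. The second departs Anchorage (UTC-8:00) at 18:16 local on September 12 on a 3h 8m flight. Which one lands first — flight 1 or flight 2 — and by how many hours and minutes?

the second, by 2 hours 42 minutes

Flight 1 departs at 20:11 UTC (Sep 12).
+11 hours and 55 minutes → arrive 08:06 UTC on Sep 13.
Flight 2 in UTC: 18:16 + 8:00 = 02:16 on Sep 13.
+3 hours 8 minutes → arrive 05:24 UTC on Sep 13.
Flight 2 lands earlier by 2 hours 42 minutes.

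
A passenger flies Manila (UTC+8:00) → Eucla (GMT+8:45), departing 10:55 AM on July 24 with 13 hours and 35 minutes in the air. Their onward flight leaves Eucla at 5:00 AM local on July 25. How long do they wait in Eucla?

3 hours 45 minutes

Convert departure to UTC: 10:55 AM − 8:00 = 2:55 AM UTC on Jul 24.
Add 13 hours 35 minutes flight time → 4:30 PM UTC.
Eucla is UTC+8:45, so local arrival = 4:30 PM + 8:45 = 1:15 AM on Jul 25.
Layover = 5:00 AM − 1:15 AM = 3 hours 45 minutes.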